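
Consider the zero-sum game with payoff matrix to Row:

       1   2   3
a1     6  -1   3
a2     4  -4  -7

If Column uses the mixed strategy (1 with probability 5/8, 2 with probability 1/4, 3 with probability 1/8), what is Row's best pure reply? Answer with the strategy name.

Expected payoff of a1: (5/8)·6 + (1/4)·(-1) + (1/8)·3 = 31/8.
Expected payoff of a2: (5/8)·4 + (1/4)·(-4) + (1/8)·(-7) = 5/8.
The largest is 31/8, so Row's best response is a1.

a1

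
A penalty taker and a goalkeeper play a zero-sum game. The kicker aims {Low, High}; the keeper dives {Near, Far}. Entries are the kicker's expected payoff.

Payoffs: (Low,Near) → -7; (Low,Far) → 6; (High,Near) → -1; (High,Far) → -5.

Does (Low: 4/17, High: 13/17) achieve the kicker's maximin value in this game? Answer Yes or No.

Against Near this mix gives (4/17)·(-7) + (13/17)·(-1) = -41/17.
Against Far this mix gives (4/17)·6 + (13/17)·(-5) = -41/17.
All of the keeper's active replies (Near, Far) yield -41/17, and no column does worse for the kicker. The mix makes the keeper indifferent and guarantees -41/17, so it is optimal.

Yes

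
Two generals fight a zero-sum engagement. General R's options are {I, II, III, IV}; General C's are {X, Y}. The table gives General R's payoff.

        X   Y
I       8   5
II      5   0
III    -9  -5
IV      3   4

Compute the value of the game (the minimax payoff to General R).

Row minima: I → 5, II → 0, III → -9, IV → 3; maximin = 5.
Column maxima: X → 8, Y → 5; minimax = 5.
Since maximin = minimax = 5, there is a saddle point and the value is 5.

5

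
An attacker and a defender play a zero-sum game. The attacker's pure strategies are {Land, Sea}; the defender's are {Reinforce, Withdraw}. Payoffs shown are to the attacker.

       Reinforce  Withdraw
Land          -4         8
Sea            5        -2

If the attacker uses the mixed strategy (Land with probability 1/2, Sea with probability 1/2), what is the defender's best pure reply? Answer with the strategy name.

If the defender plays Reinforce, the attacker's expected payoff is (1/2)·(-4) + (1/2)·5 = 1/2.
If the defender plays Withdraw, the attacker's expected payoff is (1/2)·8 + (1/2)·(-2) = 3.
The defender minimizes the attacker's payoff; the smallest is 1/2, so the best response is Reinforce.

Reinforce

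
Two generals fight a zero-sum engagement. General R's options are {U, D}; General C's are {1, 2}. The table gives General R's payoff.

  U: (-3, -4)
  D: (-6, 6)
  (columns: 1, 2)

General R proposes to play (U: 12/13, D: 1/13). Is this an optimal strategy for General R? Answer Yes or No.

Against 1 this mix gives (12/13)·(-3) + (1/13)·(-6) = -42/13.
Against 2 this mix gives (12/13)·(-4) + (1/13)·6 = -42/13.
All of General C's active replies (1, 2) yield -42/13, and no column does worse for General R. The mix makes General C indifferent and guarantees -42/13, so it is optimal.

Yes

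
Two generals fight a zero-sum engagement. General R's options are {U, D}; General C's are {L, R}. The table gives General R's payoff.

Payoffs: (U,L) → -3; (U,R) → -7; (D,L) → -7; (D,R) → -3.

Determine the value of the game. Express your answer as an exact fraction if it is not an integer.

-5

Row minima: U → -7, D → -7; maximin = -7.
Column maxima: L → -3, R → -3; minimax = -3.
-7 ≠ -3, so there is no saddle point; optimal play is mixed.
Let General R play U with probability p. Expected payoff against L: (-3)p + (-7)(1−p) = 4p − 7; against R: (-7)p + (-3)(1−p) = −4p − 3.
Setting these equal: 4p − 7 = −4p − 3 ⇒ 8p = 4 ⇒ p = 1/2, and the value is (4)·(1/2) − 7 = -5.
For General C: with q = P(L), equating U's and D's payoffs gives 4q − 7 = −4q − 3 ⇒ q = 1/2.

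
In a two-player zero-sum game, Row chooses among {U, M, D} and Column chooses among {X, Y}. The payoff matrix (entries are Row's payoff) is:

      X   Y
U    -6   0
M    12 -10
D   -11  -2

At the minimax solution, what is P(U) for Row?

Row minima: U → -6, M → -10, D → -11; maximin = -6.
Column maxima: X → 12, Y → 0; minimax = 0.
-6 ≠ 0, so there is no saddle point; optimal play is mixed.
D is strictly dominated by U, so Row never plays it.
On the remaining 2×2 (U, M vs X, Y):
Let Row play U with probability p. Expected payoff against X: (-6)p + 12(1−p) = −18p + 12; against Y: 0p + (-10)(1−p) = 10p − 10.
Setting these equal: −18p + 12 = 10p − 10 ⇒ −28p = -22 ⇒ p = 11/14, and the value is (-18)·(11/14) + 12 = -15/7.
For Column: with q = P(X), equating U's and M's payoffs gives −6q = 22q − 10 ⇒ q = 5/14.

11/14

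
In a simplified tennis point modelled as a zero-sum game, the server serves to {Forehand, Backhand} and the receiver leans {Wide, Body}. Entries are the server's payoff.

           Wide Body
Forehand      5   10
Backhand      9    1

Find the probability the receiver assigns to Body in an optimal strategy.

4/13

Row minima: Forehand → 5, Backhand → 1; maximin = 5.
Column maxima: Wide → 9, Body → 10; minimax = 9.
5 ≠ 9, so there is no saddle point; optimal play is mixed.
Let the server play Forehand with probability p. Expected payoff against Wide: 5p + 9(1−p) = −4p + 9; against Body: 10p + 1(1−p) = 9p + 1.
Setting these equal: −4p + 9 = 9p + 1 ⇒ −13p = -8 ⇒ p = 8/13, and the value is (-4)·(8/13) + 9 = 85/13.
For the receiver: with q = P(Wide), equating Forehand's and Backhand's payoffs gives −5q + 10 = 8q + 1 ⇒ q = 9/13.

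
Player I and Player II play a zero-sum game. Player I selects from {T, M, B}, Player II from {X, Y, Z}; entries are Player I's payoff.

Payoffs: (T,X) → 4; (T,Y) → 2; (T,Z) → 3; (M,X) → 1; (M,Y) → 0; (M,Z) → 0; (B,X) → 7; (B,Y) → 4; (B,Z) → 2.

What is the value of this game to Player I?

8/3

Row minima: T → 2, M → 0, B → 2; maximin = 2.
Column maxima: X → 7, Y → 4, Z → 3; minimax = 3.
2 ≠ 3, so there is no saddle point; optimal play is mixed.
M is strictly dominated by T, so Player I never plays it.
X is strictly dominated by Y (it gives Player I strictly more in every row), so Player II never plays it.
On the remaining 2×2 (T, B vs Y, Z):
Let Player I play T with probability p. Expected payoff against Y: 2p + 4(1−p) = −2p + 4; against Z: 3p + 2(1−p) = p + 2.
Setting these equal: −2p + 4 = p + 2 ⇒ −3p = -2 ⇒ p = 2/3, and the value is (-2)·(2/3) + 4 = 8/3.
For Player II: with q = P(Y), equating T's and B's payoffs gives −q + 3 = 2q + 2 ⇒ q = 1/3.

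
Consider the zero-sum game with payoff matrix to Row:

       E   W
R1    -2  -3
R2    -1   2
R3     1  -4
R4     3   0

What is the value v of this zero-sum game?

1

Row minima: R1 → -3, R2 → -1, R3 → -4, R4 → 0; maximin = 0.
Column maxima: E → 3, W → 2; minimax = 2.
0 ≠ 2, so there is no saddle point; optimal play is mixed.
R1 is strictly dominated by R2, so Row never plays it.
R3 is strictly dominated by R4, so Row never plays it.
On the remaining 2×2 (R2, R4 vs E, W):
Let Row play R2 with probability p. Expected payoff against E: (-1)p + 3(1−p) = −4p + 3; against W: 2p + 0(1−p) = 2p.
Setting these equal: −4p + 3 = 2p ⇒ −6p = -3 ⇒ p = 1/2, and the value is (-4)·(1/2) + 3 = 1.
For Column: with q = P(E), equating R2's and R4's payoffs gives −3q + 2 = 3q ⇒ q = 1/3.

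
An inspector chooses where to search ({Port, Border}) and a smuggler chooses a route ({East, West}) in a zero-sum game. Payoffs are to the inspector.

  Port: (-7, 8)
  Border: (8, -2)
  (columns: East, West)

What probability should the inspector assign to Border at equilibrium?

Row minima: Port → -7, Border → -2; maximin = -2.
Column maxima: East → 8, West → 8; minimax = 8.
-2 ≠ 8, so there is no saddle point; optimal play is mixed.
Let the inspector play Port with probability p. Expected payoff against East: (-7)p + 8(1−p) = −15p + 8; against West: 8p + (-2)(1−p) = 10p − 2.
Setting these equal: −15p + 8 = 10p − 2 ⇒ −25p = -10 ⇒ p = 2/5, and the value is (-15)·(2/5) + 8 = 2.
For the smuggler: with q = P(East), equating Port's and Border's payoffs gives −15q + 8 = 10q − 2 ⇒ q = 2/5.

3/5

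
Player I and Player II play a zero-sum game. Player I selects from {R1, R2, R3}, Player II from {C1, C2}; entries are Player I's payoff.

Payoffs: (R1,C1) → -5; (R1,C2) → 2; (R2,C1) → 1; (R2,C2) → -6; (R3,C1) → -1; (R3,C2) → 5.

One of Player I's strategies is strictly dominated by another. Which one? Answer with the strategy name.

R1

R3 gives a strictly higher payoff than R1 against every column: -1 > -5, 5 > 2.
So R1 is strictly dominated and Player I never plays it.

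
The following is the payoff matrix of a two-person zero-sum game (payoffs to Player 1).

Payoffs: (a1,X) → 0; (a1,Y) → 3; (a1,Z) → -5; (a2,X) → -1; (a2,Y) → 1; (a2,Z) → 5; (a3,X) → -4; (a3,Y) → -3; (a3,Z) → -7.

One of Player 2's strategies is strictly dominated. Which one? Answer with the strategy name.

Y

X holds Player 1's payoff strictly below Y in every row: 0 < 3, -1 < 1, -4 < -3.
So Y is strictly dominated for Player 2.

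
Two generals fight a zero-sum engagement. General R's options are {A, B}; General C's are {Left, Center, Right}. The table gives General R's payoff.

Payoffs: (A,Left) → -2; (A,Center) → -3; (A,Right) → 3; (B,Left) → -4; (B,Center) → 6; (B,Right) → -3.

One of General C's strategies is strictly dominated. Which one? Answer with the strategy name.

Right

Left holds General R's payoff strictly below Right in every row: -2 < 3, -4 < -3.
So Right is strictly dominated for General C.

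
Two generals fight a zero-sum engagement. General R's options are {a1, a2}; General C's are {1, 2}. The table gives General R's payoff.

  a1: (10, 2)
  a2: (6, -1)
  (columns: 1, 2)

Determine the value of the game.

Row minima: a1 → 2, a2 → -1; maximin = 2.
Column maxima: 1 → 10, 2 → 2; minimax = 2.
Since maximin = minimax = 2, there is a saddle point and the value is 2.

2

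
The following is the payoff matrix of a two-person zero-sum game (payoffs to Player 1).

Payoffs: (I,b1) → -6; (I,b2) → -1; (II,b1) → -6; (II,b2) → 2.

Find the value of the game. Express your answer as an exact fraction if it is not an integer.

-6

Row minima: I → -6, II → -6; maximin = -6.
Column maxima: b1 → -6, b2 → 2; minimax = -6.
Since maximin = minimax = -6, there is a saddle point and the value is -6.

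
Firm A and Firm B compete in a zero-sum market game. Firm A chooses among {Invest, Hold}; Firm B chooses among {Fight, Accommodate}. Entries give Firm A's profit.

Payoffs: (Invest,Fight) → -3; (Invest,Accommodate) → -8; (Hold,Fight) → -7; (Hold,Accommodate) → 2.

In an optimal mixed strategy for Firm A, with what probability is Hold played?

Row minima: Invest → -8, Hold → -7; maximin = -7.
Column maxima: Fight → -3, Accommodate → 2; minimax = -3.
-7 ≠ -3, so there is no saddle point; optimal play is mixed.
Let Firm A play Invest with probability p. Expected payoff against Fight: (-3)p + (-7)(1−p) = 4p − 7; against Accommodate: (-8)p + 2(1−p) = −10p + 2.
Setting these equal: 4p − 7 = −10p + 2 ⇒ 14p = 9 ⇒ p = 9/14, and the value is (4)·(9/14) − 7 = -31/7.
For Firm B: with q = P(Fight), equating Invest's and Hold's payoffs gives 5q − 8 = −9q + 2 ⇒ q = 5/7.

5/14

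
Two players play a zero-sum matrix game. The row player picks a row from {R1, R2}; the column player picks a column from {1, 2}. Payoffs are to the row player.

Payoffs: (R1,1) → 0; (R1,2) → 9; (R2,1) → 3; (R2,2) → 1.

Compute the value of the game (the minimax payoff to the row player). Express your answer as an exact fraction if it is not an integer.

27/11

Row minima: R1 → 0, R2 → 1; maximin = 1.
Column maxima: 1 → 3, 2 → 9; minimax = 3.
1 ≠ 3, so there is no saddle point; optimal play is mixed.
Let the row player play R1 with probability p. Expected payoff against 1: 0p + 3(1−p) = −3p + 3; against 2: 9p + 1(1−p) = 8p + 1.
Setting these equal: −3p + 3 = 8p + 1 ⇒ −11p = -2 ⇒ p = 2/11, and the value is (-3)·(2/11) + 3 = 27/11.
For the column player: with q = P(1), equating R1's and R2's payoffs gives −9q + 9 = 2q + 1 ⇒ q = 8/11.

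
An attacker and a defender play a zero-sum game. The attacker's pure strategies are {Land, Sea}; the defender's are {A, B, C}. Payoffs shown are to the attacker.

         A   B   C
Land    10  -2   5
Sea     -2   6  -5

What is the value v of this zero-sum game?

Row minima: Land → -2, Sea → -5; maximin = -2.
Column maxima: A → 10, B → 6, C → 5; minimax = 5.
-2 ≠ 5, so there is no saddle point; optimal play is mixed.
A is strictly dominated by C (it gives the attacker strictly more in every row), so the defender never plays it.
On the remaining 2×2 (Land, Sea vs B, C):
Let the attacker play Land with probability p. Expected payoff against B: (-2)p + 6(1−p) = −8p + 6; against C: 5p + (-5)(1−p) = 10p − 5.
Setting these equal: −8p + 6 = 10p − 5 ⇒ −18p = -11 ⇒ p = 11/18, and the value is (-8)·(11/18) + 6 = 10/9.
For the defender: with q = P(B), equating Land's and Sea's payoffs gives −7q + 5 = 11q − 5 ⇒ q = 5/9.

10/9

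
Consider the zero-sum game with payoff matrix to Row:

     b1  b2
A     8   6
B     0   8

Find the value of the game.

Row minima: A → 6, B → 0; maximin = 6.
Column maxima: b1 → 8, b2 → 8; minimax = 8.
6 ≠ 8, so there is no saddle point; optimal play is mixed.
Let Row play A with probability p. Expected payoff against b1: 8p + 0(1−p) = 8p; against b2: 6p + 8(1−p) = −2p + 8.
Setting these equal: 8p = −2p + 8 ⇒ 10p = 8 ⇒ p = 4/5, and the value is (8)·(4/5) = 32/5.
For Column: with q = P(b1), equating A's and B's payoffs gives 2q + 6 = −8q + 8 ⇒ q = 1/5.

32/5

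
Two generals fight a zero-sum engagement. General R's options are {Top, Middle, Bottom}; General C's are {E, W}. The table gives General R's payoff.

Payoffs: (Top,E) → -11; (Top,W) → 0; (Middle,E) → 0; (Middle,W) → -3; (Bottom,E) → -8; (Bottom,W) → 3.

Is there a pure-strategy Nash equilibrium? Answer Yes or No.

No

Row minima: Top → -11, Middle → -3, Bottom → -8; maximin = -3.
Column maxima: E → 0, W → 3; minimax = 0.
-3 ≠ 0, so no pure-strategy equilibrium exists.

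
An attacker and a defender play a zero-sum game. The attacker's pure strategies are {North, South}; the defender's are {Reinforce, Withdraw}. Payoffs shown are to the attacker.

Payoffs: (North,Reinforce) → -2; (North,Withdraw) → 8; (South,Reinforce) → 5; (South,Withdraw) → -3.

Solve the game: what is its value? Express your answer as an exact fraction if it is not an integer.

17/9

Row minima: North → -2, South → -3; maximin = -2.
Column maxima: Reinforce → 5, Withdraw → 8; minimax = 5.
-2 ≠ 5, so there is no saddle point; optimal play is mixed.
Let the attacker play North with probability p. Expected payoff against Reinforce: (-2)p + 5(1−p) = −7p + 5; against Withdraw: 8p + (-3)(1−p) = 11p − 3.
Setting these equal: −7p + 5 = 11p − 3 ⇒ −18p = -8 ⇒ p = 4/9, and the value is (-7)·(4/9) + 5 = 17/9.
For the defender: with q = P(Reinforce), equating North's and South's payoffs gives −10q + 8 = 8q − 3 ⇒ q = 11/18.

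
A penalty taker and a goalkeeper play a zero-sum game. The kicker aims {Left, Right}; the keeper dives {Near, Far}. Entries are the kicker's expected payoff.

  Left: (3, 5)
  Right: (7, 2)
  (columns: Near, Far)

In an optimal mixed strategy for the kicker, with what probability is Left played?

Row minima: Left → 3, Right → 2; maximin = 3.
Column maxima: Near → 7, Far → 5; minimax = 5.
3 ≠ 5, so there is no saddle point; optimal play is mixed.
Let the kicker play Left with probability p. Expected payoff against Near: 3p + 7(1−p) = −4p + 7; against Far: 5p + 2(1−p) = 3p + 2.
Setting these equal: −4p + 7 = 3p + 2 ⇒ −7p = -5 ⇒ p = 5/7, and the value is (-4)·(5/7) + 7 = 29/7.
For the keeper: with q = P(Near), equating Left's and Right's payoffs gives −2q + 5 = 5q + 2 ⇒ q = 3/7.

5/7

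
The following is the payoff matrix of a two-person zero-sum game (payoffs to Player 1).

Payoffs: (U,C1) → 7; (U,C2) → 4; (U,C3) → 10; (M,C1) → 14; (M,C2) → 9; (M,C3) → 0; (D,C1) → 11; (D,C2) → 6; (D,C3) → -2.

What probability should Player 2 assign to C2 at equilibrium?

Row minima: U → 4, M → 0, D → -2; maximin = 4.
Column maxima: C1 → 14, C2 → 9, C3 → 10; minimax = 9.
4 ≠ 9, so there is no saddle point; optimal play is mixed.
D is strictly dominated by M, so Player 1 never plays it.
C1 is strictly dominated by C2 (it gives Player 1 strictly more in every row), so Player 2 never plays it.
On the remaining 2×2 (U, M vs C2, C3):
Let Player 1 play U with probability p. Expected payoff against C2: 4p + 9(1−p) = −5p + 9; against C3: 10p + 0(1−p) = 10p.
Setting these equal: −5p + 9 = 10p ⇒ −15p = -9 ⇒ p = 3/5, and the value is (-5)·(3/5) + 9 = 6.
For Player 2: with q = P(C2), equating U's and M's payoffs gives −6q + 10 = 9q ⇒ q = 2/3.

2/3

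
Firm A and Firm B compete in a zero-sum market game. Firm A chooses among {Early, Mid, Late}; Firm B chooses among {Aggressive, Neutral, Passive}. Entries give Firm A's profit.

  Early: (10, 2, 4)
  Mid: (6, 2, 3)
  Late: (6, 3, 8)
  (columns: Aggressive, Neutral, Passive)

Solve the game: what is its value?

Row minima: Early → 2, Mid → 2, Late → 3; maximin = 3.
Column maxima: Aggressive → 10, Neutral → 3, Passive → 8; minimax = 3.
Since maximin = minimax = 3, there is a saddle point and the value is 3.

3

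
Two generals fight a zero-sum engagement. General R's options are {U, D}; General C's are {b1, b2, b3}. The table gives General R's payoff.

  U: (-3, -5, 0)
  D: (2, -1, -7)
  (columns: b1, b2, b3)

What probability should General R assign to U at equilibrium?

6/11

Row minima: U → -5, D → -7; maximin = -5.
Column maxima: b1 → 2, b2 → -1, b3 → 0; minimax = -1.
-5 ≠ -1, so there is no saddle point; optimal play is mixed.
b1 is strictly dominated by b2 (it gives General R strictly more in every row), so General C never plays it.
On the remaining 2×2 (U, D vs b2, b3):
Let General R play U with probability p. Expected payoff against b2: (-5)p + (-1)(1−p) = −4p − 1; against b3: 0p + (-7)(1−p) = 7p − 7.
Setting these equal: −4p − 1 = 7p − 7 ⇒ −11p = -6 ⇒ p = 6/11, and the value is (-4)·(6/11) − 1 = -35/11.
For General C: with q = P(b2), equating U's and D's payoffs gives −5q = 6q − 7 ⇒ q = 7/11.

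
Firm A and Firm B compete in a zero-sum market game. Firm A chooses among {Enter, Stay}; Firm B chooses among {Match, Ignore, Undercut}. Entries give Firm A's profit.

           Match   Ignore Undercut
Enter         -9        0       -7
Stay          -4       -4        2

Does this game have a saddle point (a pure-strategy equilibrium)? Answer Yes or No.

Row minima: Enter → -9, Stay → -4; maximin = -4.
Column maxima: Match → -4, Ignore → 0, Undercut → 2; minimax = -4.
maximin = minimax = -4, so a saddle point exists.

Yes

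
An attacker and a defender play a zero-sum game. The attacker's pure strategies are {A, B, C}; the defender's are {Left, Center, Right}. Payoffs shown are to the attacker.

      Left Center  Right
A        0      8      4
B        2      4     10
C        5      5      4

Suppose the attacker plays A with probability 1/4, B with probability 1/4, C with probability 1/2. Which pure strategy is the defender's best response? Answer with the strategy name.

Left

If the defender plays Left, the attacker's expected payoff is (1/4)·0 + (1/4)·2 + (1/2)·5 = 3.
If the defender plays Center, the attacker's expected payoff is (1/4)·8 + (1/4)·4 + (1/2)·5 = 11/2.
If the defender plays Right, the attacker's expected payoff is (1/4)·4 + (1/4)·10 + (1/2)·4 = 11/2.
The defender minimizes the attacker's payoff; the smallest is 3, so the best response is Left.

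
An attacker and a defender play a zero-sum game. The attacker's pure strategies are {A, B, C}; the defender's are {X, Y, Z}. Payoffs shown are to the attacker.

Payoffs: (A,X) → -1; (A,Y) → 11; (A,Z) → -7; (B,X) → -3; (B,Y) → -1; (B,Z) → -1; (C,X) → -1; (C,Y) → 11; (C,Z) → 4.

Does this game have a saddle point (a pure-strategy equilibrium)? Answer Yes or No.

Row minima: A → -7, B → -3, C → -1; maximin = -1.
Column maxima: X → -1, Y → 11, Z → 4; minimax = -1.
maximin = minimax = -1, so a saddle point exists.

Yes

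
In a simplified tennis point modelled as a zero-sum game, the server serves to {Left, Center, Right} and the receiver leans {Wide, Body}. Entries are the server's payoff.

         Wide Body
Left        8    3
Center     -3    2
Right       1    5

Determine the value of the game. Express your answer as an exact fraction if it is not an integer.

Row minima: Left → 3, Center → -3, Right → 1; maximin = 3.
Column maxima: Wide → 8, Body → 5; minimax = 5.
3 ≠ 5, so there is no saddle point; optimal play is mixed.
Center is strictly dominated by Left, so the server never plays it.
On the remaining 2×2 (Left, Right vs Wide, Body):
Let the server play Left with probability p. Expected payoff against Wide: 8p + 1(1−p) = 7p + 1; against Body: 3p + 5(1−p) = −2p + 5.
Setting these equal: 7p + 1 = −2p + 5 ⇒ 9p = 4 ⇒ p = 4/9, and the value is (7)·(4/9) + 1 = 37/9.
For the receiver: with q = P(Wide), equating Left's and Right's payoffs gives 5q + 3 = −4q + 5 ⇒ q = 2/9.

37/9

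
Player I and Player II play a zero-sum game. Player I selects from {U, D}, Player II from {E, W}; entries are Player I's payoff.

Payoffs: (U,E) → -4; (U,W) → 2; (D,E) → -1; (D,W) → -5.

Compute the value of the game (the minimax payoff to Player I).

Row minima: U → -4, D → -5; maximin = -4.
Column maxima: E → -1, W → 2; minimax = -1.
-4 ≠ -1, so there is no saddle point; optimal play is mixed.
Let Player I play U with probability p. Expected payoff against E: (-4)p + (-1)(1−p) = −3p − 1; against W: 2p + (-5)(1−p) = 7p − 5.
Setting these equal: −3p − 1 = 7p − 5 ⇒ −10p = -4 ⇒ p = 2/5, and the value is (-3)·(2/5) − 1 = -11/5.
For Player II: with q = P(E), equating U's and D's payoffs gives −6q + 2 = 4q − 5 ⇒ q = 7/10.

-11/5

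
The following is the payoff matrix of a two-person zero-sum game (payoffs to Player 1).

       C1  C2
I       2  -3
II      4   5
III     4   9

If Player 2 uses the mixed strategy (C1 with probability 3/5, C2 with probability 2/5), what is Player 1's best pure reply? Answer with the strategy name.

Expected payoff of I: (3/5)·2 + (2/5)·(-3) = 0.
Expected payoff of II: (3/5)·4 + (2/5)·5 = 22/5.
Expected payoff of III: (3/5)·4 + (2/5)·9 = 6.
The largest is 6, so Player 1's best response is III.

III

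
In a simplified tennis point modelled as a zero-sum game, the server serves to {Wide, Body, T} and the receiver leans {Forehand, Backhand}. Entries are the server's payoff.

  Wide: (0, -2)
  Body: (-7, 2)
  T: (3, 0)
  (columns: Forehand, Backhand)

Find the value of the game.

1/2

Row minima: Wide → -2, Body → -7, T → 0; maximin = 0.
Column maxima: Forehand → 3, Backhand → 2; minimax = 2.
0 ≠ 2, so there is no saddle point; optimal play is mixed.
Wide is strictly dominated by T, so the server never plays it.
On the remaining 2×2 (Body, T vs Forehand, Backhand):
Let the server play Body with probability p. Expected payoff against Forehand: (-7)p + 3(1−p) = −10p + 3; against Backhand: 2p + 0(1−p) = 2p.
Setting these equal: −10p + 3 = 2p ⇒ −12p = -3 ⇒ p = 1/4, and the value is (-10)·(1/4) + 3 = 1/2.
For the receiver: with q = P(Forehand), equating Body's and T's payoffs gives −9q + 2 = 3q ⇒ q = 1/6.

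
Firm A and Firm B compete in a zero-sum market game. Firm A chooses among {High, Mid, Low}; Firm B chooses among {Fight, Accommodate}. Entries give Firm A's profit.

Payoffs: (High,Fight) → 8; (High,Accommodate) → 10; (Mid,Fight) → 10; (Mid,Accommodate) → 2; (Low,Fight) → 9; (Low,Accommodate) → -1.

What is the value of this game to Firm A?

42/5

Row minima: High → 8, Mid → 2, Low → -1; maximin = 8.
Column maxima: Fight → 10, Accommodate → 10; minimax = 10.
8 ≠ 10, so there is no saddle point; optimal play is mixed.
Low is strictly dominated by Mid, so Firm A never plays it.
On the remaining 2×2 (High, Mid vs Fight, Accommodate):
Let Firm A play High with probability p. Expected payoff against Fight: 8p + 10(1−p) = −2p + 10; against Accommodate: 10p + 2(1−p) = 8p + 2.
Setting these equal: −2p + 10 = 8p + 2 ⇒ −10p = -8 ⇒ p = 4/5, and the value is (-2)·(4/5) + 10 = 42/5.
For Firm B: with q = P(Fight), equating High's and Mid's payoffs gives −2q + 10 = 8q + 2 ⇒ q = 4/5.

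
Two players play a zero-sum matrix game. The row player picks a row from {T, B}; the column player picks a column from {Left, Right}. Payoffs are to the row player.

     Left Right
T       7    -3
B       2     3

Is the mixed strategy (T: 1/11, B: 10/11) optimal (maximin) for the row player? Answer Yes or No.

Yes

Against Left this mix gives (1/11)·7 + (10/11)·2 = 27/11.
Against Right this mix gives (1/11)·(-3) + (10/11)·3 = 27/11.
All of the column player's active replies (Left, Right) yield 27/11, and no column does worse for the row player. The mix makes the column player indifferent and guarantees 27/11, so it is optimal.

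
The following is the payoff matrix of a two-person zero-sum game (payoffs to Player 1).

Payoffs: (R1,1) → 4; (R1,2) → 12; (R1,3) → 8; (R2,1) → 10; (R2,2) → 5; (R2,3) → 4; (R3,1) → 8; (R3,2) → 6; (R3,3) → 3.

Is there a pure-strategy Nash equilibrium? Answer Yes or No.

Row minima: R1 → 4, R2 → 4, R3 → 3; maximin = 4.
Column maxima: 1 → 10, 2 → 12, 3 → 8; minimax = 8.
4 ≠ 8, so no pure-strategy equilibrium exists.

No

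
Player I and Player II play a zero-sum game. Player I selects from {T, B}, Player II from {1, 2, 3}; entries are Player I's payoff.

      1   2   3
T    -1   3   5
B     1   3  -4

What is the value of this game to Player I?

1/11

Row minima: T → -1, B → -4; maximin = -1.
Column maxima: 1 → 1, 2 → 3, 3 → 5; minimax = 1.
-1 ≠ 1, so there is no saddle point; optimal play is mixed.
2 is strictly dominated by 1 (it gives Player I strictly more in every row), so Player II never plays it.
On the remaining 2×2 (T, B vs 1, 3):
Let Player I play T with probability p. Expected payoff against 1: (-1)p + 1(1−p) = −2p + 1; against 3: 5p + (-4)(1−p) = 9p − 4.
Setting these equal: −2p + 1 = 9p − 4 ⇒ −11p = -5 ⇒ p = 5/11, and the value is (-2)·(5/11) + 1 = 1/11.
For Player II: with q = P(1), equating T's and B's payoffs gives −6q + 5 = 5q − 4 ⇒ q = 9/11.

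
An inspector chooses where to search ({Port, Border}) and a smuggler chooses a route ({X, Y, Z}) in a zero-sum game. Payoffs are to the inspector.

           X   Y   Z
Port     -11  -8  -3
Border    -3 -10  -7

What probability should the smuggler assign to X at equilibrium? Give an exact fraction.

Row minima: Port → -11, Border → -10; maximin = -10.
Column maxima: X → -3, Y → -8, Z → -3; minimax = -8.
-10 ≠ -8, so there is no saddle point; optimal play is mixed.
Z is strictly dominated by Y (it gives the inspector strictly more in every row), so the smuggler never plays it.
On the remaining 2×2 (Port, Border vs X, Y):
Let the inspector play Port with probability p. Expected payoff against X: (-11)p + (-3)(1−p) = −8p − 3; against Y: (-8)p + (-10)(1−p) = 2p − 10.
Setting these equal: −8p − 3 = 2p − 10 ⇒ −10p = -7 ⇒ p = 7/10, and the value is (-8)·(7/10) − 3 = -43/5.
For the smuggler: with q = P(X), equating Port's and Border's payoffs gives −3q − 8 = 7q − 10 ⇒ q = 1/5.

1/5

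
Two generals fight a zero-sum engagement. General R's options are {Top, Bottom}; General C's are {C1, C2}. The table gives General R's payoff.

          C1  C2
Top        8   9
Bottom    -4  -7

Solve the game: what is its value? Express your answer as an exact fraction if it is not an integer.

Row minima: Top → 8, Bottom → -7; maximin = 8.
Column maxima: C1 → 8, C2 → 9; minimax = 8.
Since maximin = minimax = 8, there is a saddle point and the value is 8.

8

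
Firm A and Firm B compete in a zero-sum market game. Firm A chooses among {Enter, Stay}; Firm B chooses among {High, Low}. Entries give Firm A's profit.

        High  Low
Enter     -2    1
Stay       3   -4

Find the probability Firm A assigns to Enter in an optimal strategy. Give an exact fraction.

7/10

Row minima: Enter → -2, Stay → -4; maximin = -2.
Column maxima: High → 3, Low → 1; minimax = 1.
-2 ≠ 1, so there is no saddle point; optimal play is mixed.
Let Firm A play Enter with probability p. Expected payoff against High: (-2)p + 3(1−p) = −5p + 3; against Low: 1p + (-4)(1−p) = 5p − 4.
Setting these equal: −5p + 3 = 5p − 4 ⇒ −10p = -7 ⇒ p = 7/10, and the value is (-5)·(7/10) + 3 = -1/2.
For Firm B: with q = P(High), equating Enter's and Stay's payoffs gives −3q + 1 = 7q − 4 ⇒ q = 1/2.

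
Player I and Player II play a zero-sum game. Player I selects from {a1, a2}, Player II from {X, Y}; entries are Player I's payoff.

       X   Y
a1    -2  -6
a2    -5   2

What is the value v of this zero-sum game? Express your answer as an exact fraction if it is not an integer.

-34/11

Row minima: a1 → -6, a2 → -5; maximin = -5.
Column maxima: X → -2, Y → 2; minimax = -2.
-5 ≠ -2, so there is no saddle point; optimal play is mixed.
Let Player I play a1 with probability p. Expected payoff against X: (-2)p + (-5)(1−p) = 3p − 5; against Y: (-6)p + 2(1−p) = −8p + 2.
Setting these equal: 3p − 5 = −8p + 2 ⇒ 11p = 7 ⇒ p = 7/11, and the value is (3)·(7/11) − 5 = -34/11.
For Player II: with q = P(X), equating a1's and a2's payoffs gives 4q − 6 = −7q + 2 ⇒ q = 8/11.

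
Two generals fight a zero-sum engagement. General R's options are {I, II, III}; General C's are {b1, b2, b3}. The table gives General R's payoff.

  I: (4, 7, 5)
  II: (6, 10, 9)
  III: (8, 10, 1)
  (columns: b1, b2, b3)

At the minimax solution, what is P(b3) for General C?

Row minima: I → 4, II → 6, III → 1; maximin = 6.
Column maxima: b1 → 8, b2 → 10, b3 → 9; minimax = 8.
6 ≠ 8, so there is no saddle point; optimal play is mixed.
I is strictly dominated by II, so General R never plays it.
b2 is strictly dominated by b1 (it gives General R strictly more in every row), so General C never plays it.
On the remaining 2×2 (II, III vs b1, b3):
Let General R play II with probability p. Expected payoff against b1: 6p + 8(1−p) = −2p + 8; against b3: 9p + 1(1−p) = 8p + 1.
Setting these equal: −2p + 8 = 8p + 1 ⇒ −10p = -7 ⇒ p = 7/10, and the value is (-2)·(7/10) + 8 = 33/5.
For General C: with q = P(b1), equating II's and III's payoffs gives −3q + 9 = 7q + 1 ⇒ q = 4/5.

1/5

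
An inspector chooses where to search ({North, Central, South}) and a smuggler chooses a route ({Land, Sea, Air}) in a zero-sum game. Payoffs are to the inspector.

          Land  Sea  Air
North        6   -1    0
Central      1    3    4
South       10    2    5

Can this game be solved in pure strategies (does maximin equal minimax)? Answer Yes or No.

Row minima: North → -1, Central → 1, South → 2; maximin = 2.
Column maxima: Land → 10, Sea → 3, Air → 5; minimax = 3.
2 ≠ 3, so no pure-strategy equilibrium exists.

No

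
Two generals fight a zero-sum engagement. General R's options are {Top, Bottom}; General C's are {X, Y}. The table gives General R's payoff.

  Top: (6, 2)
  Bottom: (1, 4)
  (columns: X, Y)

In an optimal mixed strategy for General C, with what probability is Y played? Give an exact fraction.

Row minima: Top → 2, Bottom → 1; maximin = 2.
Column maxima: X → 6, Y → 4; minimax = 4.
2 ≠ 4, so there is no saddle point; optimal play is mixed.
Let General R play Top with probability p. Expected payoff against X: 6p + 1(1−p) = 5p + 1; against Y: 2p + 4(1−p) = −2p + 4.
Setting these equal: 5p + 1 = −2p + 4 ⇒ 7p = 3 ⇒ p = 3/7, and the value is (5)·(3/7) + 1 = 22/7.
For General C: with q = P(X), equating Top's and Bottom's payoffs gives 4q + 2 = −3q + 4 ⇒ q = 2/7.

5/7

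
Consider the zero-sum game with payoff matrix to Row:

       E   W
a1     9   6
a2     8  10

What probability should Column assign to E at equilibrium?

Row minima: a1 → 6, a2 → 8; maximin = 8.
Column maxima: E → 9, W → 10; minimax = 9.
8 ≠ 9, so there is no saddle point; optimal play is mixed.
Let Row play a1 with probability p. Expected payoff against E: 9p + 8(1−p) = p + 8; against W: 6p + 10(1−p) = −4p + 10.
Setting these equal: p + 8 = −4p + 10 ⇒ 5p = 2 ⇒ p = 2/5, and the value is (1)·(2/5) + 8 = 42/5.
For Column: with q = P(E), equating a1's and a2's payoffs gives 3q + 6 = −2q + 10 ⇒ q = 4/5.

4/5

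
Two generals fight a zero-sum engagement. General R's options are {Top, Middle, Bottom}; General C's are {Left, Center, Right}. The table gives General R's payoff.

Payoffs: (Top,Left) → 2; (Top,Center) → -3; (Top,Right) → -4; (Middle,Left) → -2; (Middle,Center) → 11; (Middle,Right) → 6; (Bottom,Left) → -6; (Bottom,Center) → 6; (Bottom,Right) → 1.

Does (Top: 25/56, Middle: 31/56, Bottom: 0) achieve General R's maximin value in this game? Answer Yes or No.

No

Against Left this mix gives (25/56)·2 + (31/56)·(-2) = -3/14.
Against Center this mix gives (25/56)·(-3) + (31/56)·11 = 19/4.
Against Right this mix gives (25/56)·(-4) + (31/56)·6 = 43/28.
General C will play Left, holding General R to -3/14. Shifting weight toward the row that does better against Left would raise this floor (the equalizing mix achieves 2/7 against both Left and Right), so the proposed strategy is not optimal.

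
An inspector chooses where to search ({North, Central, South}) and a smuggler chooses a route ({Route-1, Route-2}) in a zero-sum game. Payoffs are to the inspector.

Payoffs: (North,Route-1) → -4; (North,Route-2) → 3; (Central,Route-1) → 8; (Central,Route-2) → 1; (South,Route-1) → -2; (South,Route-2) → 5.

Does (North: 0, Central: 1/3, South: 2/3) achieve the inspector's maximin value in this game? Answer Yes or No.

No

Against Route-1 this mix gives (1/3)·8 + (2/3)·(-2) = 4/3.
Against Route-2 this mix gives (1/3)·1 + (2/3)·5 = 11/3.
The smuggler will play Route-1, holding the inspector to 4/3. Shifting weight toward the row that does better against Route-1 would raise this floor (the equalizing mix achieves 3 against both Route-1 and Route-2), so the proposed strategy is not optimal.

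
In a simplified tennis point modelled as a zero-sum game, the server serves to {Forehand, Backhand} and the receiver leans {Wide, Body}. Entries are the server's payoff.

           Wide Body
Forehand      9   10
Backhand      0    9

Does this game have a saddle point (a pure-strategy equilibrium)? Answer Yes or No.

Yes

Row minima: Forehand → 9, Backhand → 0; maximin = 9.
Column maxima: Wide → 9, Body → 10; minimax = 9.
maximin = minimax = 9, so a saddle point exists.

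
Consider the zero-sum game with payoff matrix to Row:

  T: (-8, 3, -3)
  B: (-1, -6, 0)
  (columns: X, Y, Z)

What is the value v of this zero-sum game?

Row minima: T → -8, B → -6; maximin = -6.
Column maxima: X → -1, Y → 3, Z → 0; minimax = -1.
-6 ≠ -1, so there is no saddle point; optimal play is mixed.
Z is strictly dominated by X (it gives Row strictly more in every row), so Column never plays it.
On the remaining 2×2 (T, B vs X, Y):
Let Row play T with probability p. Expected payoff against X: (-8)p + (-1)(1−p) = −7p − 1; against Y: 3p + (-6)(1−p) = 9p − 6.
Setting these equal: −7p − 1 = 9p − 6 ⇒ −16p = -5 ⇒ p = 5/16, and the value is (-7)·(5/16) − 1 = -51/16.
For Column: with q = P(X), equating T's and B's payoffs gives −11q + 3 = 5q − 6 ⇒ q = 9/16.

-51/16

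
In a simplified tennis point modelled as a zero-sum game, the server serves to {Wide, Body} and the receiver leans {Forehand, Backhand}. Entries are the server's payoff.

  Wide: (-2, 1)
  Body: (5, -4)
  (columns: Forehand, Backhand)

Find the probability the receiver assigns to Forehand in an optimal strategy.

5/12

Row minima: Wide → -2, Body → -4; maximin = -2.
Column maxima: Forehand → 5, Backhand → 1; minimax = 1.
-2 ≠ 1, so there is no saddle point; optimal play is mixed.
Let the server play Wide with probability p. Expected payoff against Forehand: (-2)p + 5(1−p) = −7p + 5; against Backhand: 1p + (-4)(1−p) = 5p − 4.
Setting these equal: −7p + 5 = 5p − 4 ⇒ −12p = -9 ⇒ p = 3/4, and the value is (-7)·(3/4) + 5 = -1/4.
For the receiver: with q = P(Forehand), equating Wide's and Body's payoffs gives −3q + 1 = 9q − 4 ⇒ q = 5/12.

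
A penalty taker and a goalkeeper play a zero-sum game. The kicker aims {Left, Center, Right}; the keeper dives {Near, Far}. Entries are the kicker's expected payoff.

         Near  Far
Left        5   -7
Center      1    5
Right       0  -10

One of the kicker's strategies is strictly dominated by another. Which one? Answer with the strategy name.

Left gives a strictly higher payoff than Right against every column: 5 > 0, -7 > -10.
So Right is strictly dominated and the kicker never plays it.

Right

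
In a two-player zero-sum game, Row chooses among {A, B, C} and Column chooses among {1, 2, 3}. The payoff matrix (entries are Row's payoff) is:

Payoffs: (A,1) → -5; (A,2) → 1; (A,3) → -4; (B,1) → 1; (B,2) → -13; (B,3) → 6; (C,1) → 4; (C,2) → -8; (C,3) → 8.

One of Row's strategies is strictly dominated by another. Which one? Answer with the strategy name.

C gives a strictly higher payoff than B against every column: 4 > 1, -8 > -13, 8 > 6.
So B is strictly dominated and Row never plays it.

B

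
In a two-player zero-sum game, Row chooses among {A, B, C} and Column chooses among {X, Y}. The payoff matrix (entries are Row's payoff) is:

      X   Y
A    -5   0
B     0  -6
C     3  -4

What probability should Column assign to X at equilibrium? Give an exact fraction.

Row minima: A → -5, B → -6, C → -4; maximin = -4.
Column maxima: X → 3, Y → 0; minimax = 0.
-4 ≠ 0, so there is no saddle point; optimal play is mixed.
B is strictly dominated by C, so Row never plays it.
On the remaining 2×2 (A, C vs X, Y):
Let Row play A with probability p. Expected payoff against X: (-5)p + 3(1−p) = −8p + 3; against Y: 0p + (-4)(1−p) = 4p − 4.
Setting these equal: −8p + 3 = 4p − 4 ⇒ −12p = -7 ⇒ p = 7/12, and the value is (-8)·(7/12) + 3 = -5/3.
For Column: with q = P(X), equating A's and C's payoffs gives −5q = 7q − 4 ⇒ q = 1/3.

1/3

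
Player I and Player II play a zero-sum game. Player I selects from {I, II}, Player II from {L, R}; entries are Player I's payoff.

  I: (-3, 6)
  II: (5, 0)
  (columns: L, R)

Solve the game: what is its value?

Row minima: I → -3, II → 0; maximin = 0.
Column maxima: L → 5, R → 6; minimax = 5.
0 ≠ 5, so there is no saddle point; optimal play is mixed.
Let Player I play I with probability p. Expected payoff against L: (-3)p + 5(1−p) = −8p + 5; against R: 6p + 0(1−p) = 6p.
Setting these equal: −8p + 5 = 6p ⇒ −14p = -5 ⇒ p = 5/14, and the value is (-8)·(5/14) + 5 = 15/7.
For Player II: with q = P(L), equating I's and II's payoffs gives −9q + 6 = 5q ⇒ q = 3/7.

15/7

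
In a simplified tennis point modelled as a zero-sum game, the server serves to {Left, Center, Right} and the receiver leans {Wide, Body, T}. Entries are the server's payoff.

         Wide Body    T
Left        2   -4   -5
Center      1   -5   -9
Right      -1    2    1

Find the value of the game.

Row minima: Left → -5, Center → -9, Right → -1; maximin = -1.
Column maxima: Wide → 2, Body → 2, T → 1; minimax = 1.
-1 ≠ 1, so there is no saddle point; optimal play is mixed.
Center is strictly dominated by Left, so the server never plays it.
Body is strictly dominated by T (it gives the server strictly more in every row), so the receiver never plays it.
On the remaining 2×2 (Left, Right vs Wide, T):
Let the server play Left with probability p. Expected payoff against Wide: 2p + (-1)(1−p) = 3p − 1; against T: (-5)p + 1(1−p) = −6p + 1.
Setting these equal: 3p − 1 = −6p + 1 ⇒ 9p = 2 ⇒ p = 2/9, and the value is (3)·(2/9) − 1 = -1/3.
For the receiver: with q = P(Wide), equating Left's and Right's payoffs gives 7q − 5 = −2q + 1 ⇒ q = 2/3.

-1/3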